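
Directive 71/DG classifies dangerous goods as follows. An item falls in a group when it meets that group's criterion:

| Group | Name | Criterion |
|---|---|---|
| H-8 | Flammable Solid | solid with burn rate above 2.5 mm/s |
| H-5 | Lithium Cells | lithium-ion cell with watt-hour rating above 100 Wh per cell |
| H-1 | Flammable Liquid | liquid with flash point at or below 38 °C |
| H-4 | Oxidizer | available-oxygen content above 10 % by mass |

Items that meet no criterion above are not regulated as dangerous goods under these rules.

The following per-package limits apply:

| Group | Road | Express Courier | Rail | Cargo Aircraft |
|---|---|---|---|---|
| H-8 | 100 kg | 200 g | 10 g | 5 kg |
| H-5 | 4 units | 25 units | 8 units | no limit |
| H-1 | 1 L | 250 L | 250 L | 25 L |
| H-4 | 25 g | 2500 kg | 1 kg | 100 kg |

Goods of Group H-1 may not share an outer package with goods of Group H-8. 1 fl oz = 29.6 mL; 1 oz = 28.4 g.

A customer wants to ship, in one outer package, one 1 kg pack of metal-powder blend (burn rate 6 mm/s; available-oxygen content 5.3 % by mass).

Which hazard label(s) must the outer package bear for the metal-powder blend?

Metal-powder blend: burn rate 6 mm/s > 2.5 mm/s → Group H-8 (Flammable Solid).
Only the Group H-8 label is required.

Group H-8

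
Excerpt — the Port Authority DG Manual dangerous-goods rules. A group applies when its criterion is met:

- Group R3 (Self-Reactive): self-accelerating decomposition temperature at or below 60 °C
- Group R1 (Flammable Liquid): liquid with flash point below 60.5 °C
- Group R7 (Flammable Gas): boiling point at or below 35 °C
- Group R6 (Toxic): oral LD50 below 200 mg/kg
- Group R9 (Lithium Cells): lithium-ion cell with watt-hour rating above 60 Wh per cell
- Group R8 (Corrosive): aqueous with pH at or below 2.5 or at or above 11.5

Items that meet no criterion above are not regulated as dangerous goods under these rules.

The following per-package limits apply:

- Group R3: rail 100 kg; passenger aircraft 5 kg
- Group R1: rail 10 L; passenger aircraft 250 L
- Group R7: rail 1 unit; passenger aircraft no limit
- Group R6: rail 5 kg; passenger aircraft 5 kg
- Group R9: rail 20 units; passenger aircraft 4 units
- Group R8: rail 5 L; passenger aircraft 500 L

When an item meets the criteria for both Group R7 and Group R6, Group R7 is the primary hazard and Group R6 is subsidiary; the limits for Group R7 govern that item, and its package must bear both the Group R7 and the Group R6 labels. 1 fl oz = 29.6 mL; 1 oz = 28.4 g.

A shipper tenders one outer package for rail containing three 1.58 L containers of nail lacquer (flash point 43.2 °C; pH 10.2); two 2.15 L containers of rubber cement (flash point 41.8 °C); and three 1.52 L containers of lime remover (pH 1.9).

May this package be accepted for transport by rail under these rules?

Yes

The nail lacquer has flash point 43.2 °C, which is < 60.5 °C, so it is Group R1 (Flammable Liquid).
With flash point 41.8 °C (< 60.5 °C), the rubber cement falls in Group R1.
pH 1.9 meets the Group R8 criterion (Corrosive), so the lime remover is Group R8.
Total Group R1: (three 1.58 L containers = 4.74 L) + (two 2.15 L containers = 4.3 L) = 9.04 L.
9.04 L ≤ 10 L (rail limit, Group R1) — within limit.
Group R8 quantity: three 1.52 L containers = 4.56 L.
4.56 L ≤ 5 L (rail limit, Group R8) — within limit.
Every hazard group is within its rail limit and no segregation rule is violated.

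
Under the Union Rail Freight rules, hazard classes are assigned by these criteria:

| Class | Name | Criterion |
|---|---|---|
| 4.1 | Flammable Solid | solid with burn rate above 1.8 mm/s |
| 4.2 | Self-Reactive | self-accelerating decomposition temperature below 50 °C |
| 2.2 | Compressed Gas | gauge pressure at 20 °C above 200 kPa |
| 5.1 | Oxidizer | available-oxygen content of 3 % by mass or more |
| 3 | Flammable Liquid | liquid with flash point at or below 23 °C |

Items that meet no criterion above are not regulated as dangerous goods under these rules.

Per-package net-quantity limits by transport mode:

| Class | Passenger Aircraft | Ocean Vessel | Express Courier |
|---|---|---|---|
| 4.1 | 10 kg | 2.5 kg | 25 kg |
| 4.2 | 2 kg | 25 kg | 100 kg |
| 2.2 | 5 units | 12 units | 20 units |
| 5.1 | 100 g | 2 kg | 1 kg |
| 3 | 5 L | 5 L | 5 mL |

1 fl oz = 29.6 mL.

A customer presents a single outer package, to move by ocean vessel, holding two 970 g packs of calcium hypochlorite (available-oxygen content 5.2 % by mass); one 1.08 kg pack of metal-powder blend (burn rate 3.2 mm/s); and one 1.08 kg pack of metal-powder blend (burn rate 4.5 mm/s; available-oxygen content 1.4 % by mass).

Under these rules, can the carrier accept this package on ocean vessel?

With available-oxygen content 5.2 % by mass (≥ 3 % by mass), the calcium hypochlorite falls in Class 5.1.
Burn rate 3.2 mm/s meets the Class 4.1 criterion (Flammable Solid), so the metal-powder blend is Class 4.1.
The metal-powder blend has burn rate 4.5 mm/s, which is > 1.8 mm/s, so it is Class 4.1 (Flammable Solid).
Class 5.1 quantity: two 970 g packs = 1.94 kg.
That is within the Class 5.1 ocean vessel limit of 2 kg.
Class 4.1 net quantity: 1.08 kg + 1.08 kg = 2.16 kg.
2.16 kg ≤ 2.5 kg (ocean vessel limit, Class 4.1) — within limit.
Every hazard class is within its ocean vessel limit and no segregation rule is violated.

Yes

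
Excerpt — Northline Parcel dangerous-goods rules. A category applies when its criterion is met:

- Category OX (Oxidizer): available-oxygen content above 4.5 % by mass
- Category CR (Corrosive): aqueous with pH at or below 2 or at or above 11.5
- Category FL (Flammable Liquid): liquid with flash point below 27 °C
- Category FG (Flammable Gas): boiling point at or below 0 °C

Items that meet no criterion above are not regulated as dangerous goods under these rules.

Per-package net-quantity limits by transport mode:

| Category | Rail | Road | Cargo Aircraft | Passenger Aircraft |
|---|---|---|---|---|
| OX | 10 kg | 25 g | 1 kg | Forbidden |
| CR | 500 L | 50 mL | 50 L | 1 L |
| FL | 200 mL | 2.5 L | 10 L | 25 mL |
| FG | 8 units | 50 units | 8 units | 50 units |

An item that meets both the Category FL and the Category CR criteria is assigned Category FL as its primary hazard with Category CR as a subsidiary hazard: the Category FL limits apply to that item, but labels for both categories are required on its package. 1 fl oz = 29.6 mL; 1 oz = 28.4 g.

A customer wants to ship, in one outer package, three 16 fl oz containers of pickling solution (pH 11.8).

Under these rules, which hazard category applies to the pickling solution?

Pickling solution: pH 11.8 ≥ 11.5 → Category CR (Corrosive).

Category CR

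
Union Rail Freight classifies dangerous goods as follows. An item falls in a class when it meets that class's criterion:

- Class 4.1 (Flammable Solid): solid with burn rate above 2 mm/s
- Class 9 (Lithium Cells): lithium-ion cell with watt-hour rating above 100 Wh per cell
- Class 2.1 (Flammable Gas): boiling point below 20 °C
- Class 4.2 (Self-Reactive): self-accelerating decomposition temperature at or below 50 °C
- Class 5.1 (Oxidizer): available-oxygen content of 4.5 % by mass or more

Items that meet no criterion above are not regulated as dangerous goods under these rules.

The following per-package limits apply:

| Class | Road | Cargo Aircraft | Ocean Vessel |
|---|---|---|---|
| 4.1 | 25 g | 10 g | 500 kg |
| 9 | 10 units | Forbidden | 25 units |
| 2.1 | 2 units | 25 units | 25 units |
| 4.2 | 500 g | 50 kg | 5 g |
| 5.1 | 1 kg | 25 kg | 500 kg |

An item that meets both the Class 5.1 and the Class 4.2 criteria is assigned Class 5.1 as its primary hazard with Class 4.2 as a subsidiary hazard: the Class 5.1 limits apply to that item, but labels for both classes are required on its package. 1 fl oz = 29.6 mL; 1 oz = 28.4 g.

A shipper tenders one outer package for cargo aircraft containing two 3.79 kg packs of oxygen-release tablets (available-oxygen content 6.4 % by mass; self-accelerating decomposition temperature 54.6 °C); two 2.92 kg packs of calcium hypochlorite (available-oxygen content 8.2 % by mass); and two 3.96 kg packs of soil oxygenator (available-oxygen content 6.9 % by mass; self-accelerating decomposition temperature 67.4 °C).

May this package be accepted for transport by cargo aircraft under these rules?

Available-oxygen content 6.4 % by mass meets the Class 5.1 criterion (Oxidizer), so the oxygen-release tablets are Class 5.1.
The calcium hypochlorite has available-oxygen content 8.2 % by mass, which is ≥ 4.5 % by mass, so it is Class 5.1 (Oxidizer).
The soil oxygenator has available-oxygen content 6.9 % by mass, which is ≥ 4.5 % by mass, so it is Class 5.1 (Oxidizer).
Total Class 5.1: (two 3.79 kg packs = 7.58 kg) + (two 2.92 kg packs = 5.84 kg) + (two 3.96 kg packs = 7.92 kg) = 21.34 kg.
21.34 kg is within the cargo aircraft limit of 25 kg for Class 5.1.

Yes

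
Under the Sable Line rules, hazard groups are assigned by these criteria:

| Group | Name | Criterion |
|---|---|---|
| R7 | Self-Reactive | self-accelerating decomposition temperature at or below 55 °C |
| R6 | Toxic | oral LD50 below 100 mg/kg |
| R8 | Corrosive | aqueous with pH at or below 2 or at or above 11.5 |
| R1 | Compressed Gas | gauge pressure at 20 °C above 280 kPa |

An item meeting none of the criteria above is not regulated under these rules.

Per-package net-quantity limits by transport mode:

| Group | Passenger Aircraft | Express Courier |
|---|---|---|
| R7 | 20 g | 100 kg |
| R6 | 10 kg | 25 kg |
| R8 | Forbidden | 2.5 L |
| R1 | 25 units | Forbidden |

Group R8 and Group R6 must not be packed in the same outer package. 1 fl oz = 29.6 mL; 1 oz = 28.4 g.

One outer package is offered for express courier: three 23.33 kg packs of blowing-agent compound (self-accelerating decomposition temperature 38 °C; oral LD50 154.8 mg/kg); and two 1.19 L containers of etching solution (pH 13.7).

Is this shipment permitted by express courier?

Yes

The blowing-agent compound has self-accelerating decomposition temperature 38 °C, which is ≤ 55 °C, so it is Group R7 (Self-Reactive).
With pH 13.7 (≥ 11.5), the etching solution falls in Group R8.
Group R7 quantity: three 23.33 kg packs = 69.99 kg.
69.99 kg is within the express courier limit of 100 kg for Group R7.
Group R8 quantity: two 1.19 L containers = 2.38 L.
2.38 L ≤ 2.5 L (express courier limit, Group R8) — within limit.
The segregation rule (Group R8 with Group R6) does not apply to Group R7 with Group R8.
Every hazard group is within its express courier limit and no segregation rule is violated.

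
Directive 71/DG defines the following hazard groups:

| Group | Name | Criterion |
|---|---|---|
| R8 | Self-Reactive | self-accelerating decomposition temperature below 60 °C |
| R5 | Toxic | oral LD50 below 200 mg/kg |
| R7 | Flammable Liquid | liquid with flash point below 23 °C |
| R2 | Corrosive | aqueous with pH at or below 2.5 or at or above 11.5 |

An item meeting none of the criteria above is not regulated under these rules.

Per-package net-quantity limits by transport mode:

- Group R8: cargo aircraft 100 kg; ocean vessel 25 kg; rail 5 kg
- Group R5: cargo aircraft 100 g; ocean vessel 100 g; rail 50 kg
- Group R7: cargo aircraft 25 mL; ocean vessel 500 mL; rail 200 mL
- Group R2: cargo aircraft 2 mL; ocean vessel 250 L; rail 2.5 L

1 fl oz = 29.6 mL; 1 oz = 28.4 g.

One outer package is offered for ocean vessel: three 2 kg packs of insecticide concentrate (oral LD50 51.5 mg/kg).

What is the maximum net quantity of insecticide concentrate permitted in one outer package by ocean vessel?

100 g

With oral LD50 51.5 mg/kg (< 200 mg/kg), the insecticide concentrate falls in Group R5.
The ocean vessel limit for Group R5 is 100 g.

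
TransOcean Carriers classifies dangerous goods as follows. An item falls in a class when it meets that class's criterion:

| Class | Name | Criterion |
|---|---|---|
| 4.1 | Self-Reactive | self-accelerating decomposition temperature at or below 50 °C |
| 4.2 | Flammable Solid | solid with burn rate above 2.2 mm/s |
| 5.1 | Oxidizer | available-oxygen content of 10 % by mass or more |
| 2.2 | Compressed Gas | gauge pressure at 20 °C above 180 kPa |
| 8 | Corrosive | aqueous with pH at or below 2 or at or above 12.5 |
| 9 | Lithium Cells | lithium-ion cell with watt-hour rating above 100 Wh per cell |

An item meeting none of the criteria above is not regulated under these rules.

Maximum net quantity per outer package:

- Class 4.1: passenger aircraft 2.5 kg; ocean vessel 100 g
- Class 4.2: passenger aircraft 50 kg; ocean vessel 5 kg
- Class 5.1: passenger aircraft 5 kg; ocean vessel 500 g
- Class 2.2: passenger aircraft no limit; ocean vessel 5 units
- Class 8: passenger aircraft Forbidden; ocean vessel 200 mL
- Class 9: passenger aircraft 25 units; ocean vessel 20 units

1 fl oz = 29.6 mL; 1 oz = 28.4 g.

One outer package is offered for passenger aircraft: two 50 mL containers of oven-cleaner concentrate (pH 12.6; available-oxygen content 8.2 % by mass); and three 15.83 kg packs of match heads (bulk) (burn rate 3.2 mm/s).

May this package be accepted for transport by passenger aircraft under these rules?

No

With pH 12.6 (≥ 12.5), the oven-cleaner concentrate falls in Class 8.
Burn rate 3.2 mm/s meets the Class 4.2 criterion (Flammable Solid), so the match heads (bulk) are Class 4.2.
Class 4.2 quantity: three 15.83 kg packs = 47.49 kg.
47.49 kg is within the passenger aircraft limit of 50 kg for Class 4.2.
Class 8 quantity: two 50 mL containers = 100 mL.
Class 8 is Forbidden by passenger aircraft.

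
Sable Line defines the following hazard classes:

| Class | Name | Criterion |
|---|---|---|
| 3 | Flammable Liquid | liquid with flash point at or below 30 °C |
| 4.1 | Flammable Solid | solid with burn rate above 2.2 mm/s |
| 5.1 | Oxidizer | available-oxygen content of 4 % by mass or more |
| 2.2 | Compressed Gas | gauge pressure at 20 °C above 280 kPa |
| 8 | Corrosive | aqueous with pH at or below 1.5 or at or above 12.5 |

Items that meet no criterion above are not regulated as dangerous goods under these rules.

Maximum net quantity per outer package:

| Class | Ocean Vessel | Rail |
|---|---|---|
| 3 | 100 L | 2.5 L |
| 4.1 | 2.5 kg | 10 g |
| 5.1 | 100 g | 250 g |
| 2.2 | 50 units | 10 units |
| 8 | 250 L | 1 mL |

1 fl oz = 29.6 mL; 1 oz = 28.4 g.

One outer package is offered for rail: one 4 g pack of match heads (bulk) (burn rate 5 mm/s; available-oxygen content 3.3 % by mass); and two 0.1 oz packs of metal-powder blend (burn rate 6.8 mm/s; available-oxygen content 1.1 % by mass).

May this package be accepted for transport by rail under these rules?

Yes

The match heads (bulk) have burn rate 5 mm/s, which is > 2.2 mm/s, so they are Class 4.1 (Flammable Solid).
Burn rate 6.8 mm/s meets the Class 4.1 criterion (Flammable Solid), so the metal-powder blend is Class 4.1.
Class 4.1 net quantity: 4 g + (two 0.1 oz packs = 5.68 g) = 9.68 g.
9.68 g is within the rail limit of 10 g for Class 4.1.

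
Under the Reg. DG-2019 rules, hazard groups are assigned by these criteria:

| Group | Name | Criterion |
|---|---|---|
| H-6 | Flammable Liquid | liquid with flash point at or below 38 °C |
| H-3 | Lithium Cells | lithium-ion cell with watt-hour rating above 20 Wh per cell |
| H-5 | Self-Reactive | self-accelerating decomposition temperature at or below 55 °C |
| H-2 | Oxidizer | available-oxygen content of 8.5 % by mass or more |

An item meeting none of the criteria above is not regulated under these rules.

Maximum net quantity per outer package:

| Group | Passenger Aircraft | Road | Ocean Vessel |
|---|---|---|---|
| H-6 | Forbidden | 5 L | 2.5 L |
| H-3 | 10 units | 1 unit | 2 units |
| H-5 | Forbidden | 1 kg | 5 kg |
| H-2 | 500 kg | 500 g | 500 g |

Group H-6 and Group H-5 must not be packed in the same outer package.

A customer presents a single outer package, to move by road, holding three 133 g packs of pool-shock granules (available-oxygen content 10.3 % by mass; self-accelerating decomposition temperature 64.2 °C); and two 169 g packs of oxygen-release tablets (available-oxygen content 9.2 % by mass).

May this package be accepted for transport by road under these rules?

With available-oxygen content 10.3 % by mass (≥ 8.5 % by mass), the pool-shock granules fall in Group H-2.
With available-oxygen content 9.2 % by mass (≥ 8.5 % by mass), the oxygen-release tablets fall in Group H-2.
Group H-2 net quantity: (three 133 g packs = 399 g) + (two 169 g packs = 338 g) = 737 g.
That exceeds the Group H-2 road limit of 500 g.

No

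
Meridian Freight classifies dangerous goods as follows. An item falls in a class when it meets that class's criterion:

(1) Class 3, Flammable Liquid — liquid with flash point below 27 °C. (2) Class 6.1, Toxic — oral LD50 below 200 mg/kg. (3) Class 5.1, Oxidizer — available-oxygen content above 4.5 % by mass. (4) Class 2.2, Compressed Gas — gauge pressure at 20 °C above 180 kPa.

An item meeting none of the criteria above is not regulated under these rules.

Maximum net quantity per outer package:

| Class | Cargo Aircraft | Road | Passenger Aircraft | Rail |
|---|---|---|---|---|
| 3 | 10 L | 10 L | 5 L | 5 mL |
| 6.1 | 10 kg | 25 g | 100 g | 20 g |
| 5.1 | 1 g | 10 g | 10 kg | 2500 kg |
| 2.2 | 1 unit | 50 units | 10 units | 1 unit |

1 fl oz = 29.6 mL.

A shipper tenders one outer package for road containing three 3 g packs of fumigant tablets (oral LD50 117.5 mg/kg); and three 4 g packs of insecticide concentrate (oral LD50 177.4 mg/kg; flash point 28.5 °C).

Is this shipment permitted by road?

Fumigant tablets: oral LD50 117.5 mg/kg < 200 mg/kg → Class 6.1 (Toxic).
With oral LD50 177.4 mg/kg (< 200 mg/kg), the insecticide concentrate falls in Class 6.1.
Class 6.1 net quantity: (three 3 g packs = 9 g) + (three 4 g packs = 12 g) = 21 g.
21 g is within the road limit of 25 g for Class 6.1.

Yes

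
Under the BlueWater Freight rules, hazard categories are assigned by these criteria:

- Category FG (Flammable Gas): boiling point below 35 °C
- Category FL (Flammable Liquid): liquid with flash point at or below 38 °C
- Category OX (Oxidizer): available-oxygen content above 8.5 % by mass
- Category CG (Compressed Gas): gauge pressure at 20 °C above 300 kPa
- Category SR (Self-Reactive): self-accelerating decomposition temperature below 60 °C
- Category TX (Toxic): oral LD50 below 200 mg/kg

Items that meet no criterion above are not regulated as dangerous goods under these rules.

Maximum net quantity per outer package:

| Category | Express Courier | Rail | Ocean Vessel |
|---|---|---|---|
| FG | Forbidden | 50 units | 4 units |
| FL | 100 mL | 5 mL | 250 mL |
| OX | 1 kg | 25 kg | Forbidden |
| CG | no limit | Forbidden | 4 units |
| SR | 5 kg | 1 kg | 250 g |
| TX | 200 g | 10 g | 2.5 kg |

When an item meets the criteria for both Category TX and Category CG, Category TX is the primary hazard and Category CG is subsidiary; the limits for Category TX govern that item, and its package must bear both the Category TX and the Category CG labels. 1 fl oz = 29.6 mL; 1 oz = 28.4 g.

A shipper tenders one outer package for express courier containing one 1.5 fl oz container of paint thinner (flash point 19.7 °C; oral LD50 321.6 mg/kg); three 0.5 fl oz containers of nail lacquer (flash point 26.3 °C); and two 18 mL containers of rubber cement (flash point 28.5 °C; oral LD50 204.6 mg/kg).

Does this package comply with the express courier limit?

No

The paint thinner has flash point 19.7 °C, which is ≤ 38 °C, so it is Category FL (Flammable Liquid).
Flash point 26.3 °C meets the Category FL criterion (Flammable Liquid), so the nail lacquer is Category FL.
The rubber cement has flash point 28.5 °C, which is ≤ 38 °C, so it is Category FL (Flammable Liquid).
Category FL net quantity: (one 1.5 fl oz container = 44.4 mL) + (three 0.5 fl oz containers = 44.4 mL) + (two 18 mL containers = 36 mL) = 124.8 mL.
124.8 mL > 100 mL (express courier limit, Category FL) — over the limit.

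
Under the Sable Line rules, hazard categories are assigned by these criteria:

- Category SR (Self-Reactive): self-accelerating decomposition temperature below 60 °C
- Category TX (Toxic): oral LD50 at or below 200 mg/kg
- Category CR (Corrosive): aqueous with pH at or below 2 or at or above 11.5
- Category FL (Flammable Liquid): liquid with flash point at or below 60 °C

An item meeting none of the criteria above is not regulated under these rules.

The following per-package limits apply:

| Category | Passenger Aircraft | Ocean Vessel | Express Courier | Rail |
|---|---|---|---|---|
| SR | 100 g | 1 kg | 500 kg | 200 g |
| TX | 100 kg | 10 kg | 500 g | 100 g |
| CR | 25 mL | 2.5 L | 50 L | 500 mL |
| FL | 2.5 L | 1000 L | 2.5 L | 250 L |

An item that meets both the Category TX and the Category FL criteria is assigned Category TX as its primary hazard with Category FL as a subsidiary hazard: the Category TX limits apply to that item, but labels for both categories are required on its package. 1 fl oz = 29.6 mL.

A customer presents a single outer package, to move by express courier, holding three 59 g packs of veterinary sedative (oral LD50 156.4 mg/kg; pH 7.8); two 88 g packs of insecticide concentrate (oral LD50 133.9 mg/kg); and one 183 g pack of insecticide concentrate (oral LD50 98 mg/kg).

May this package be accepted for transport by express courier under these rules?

With oral LD50 156.4 mg/kg (≤ 200 mg/kg), the veterinary sedative falls in Category TX.
Oral LD50 133.9 mg/kg meets the Category TX criterion (Toxic), so the insecticide concentrate is Category TX.
Oral LD50 98 mg/kg meets the Category TX criterion (Toxic), so the insecticide concentrate is Category TX.
Total Category TX: (three 59 g packs = 177 g) + (two 88 g packs = 176 g) + 183 g = 536 g.
536 g exceeds the express courier limit of 500 g for Category TX.

No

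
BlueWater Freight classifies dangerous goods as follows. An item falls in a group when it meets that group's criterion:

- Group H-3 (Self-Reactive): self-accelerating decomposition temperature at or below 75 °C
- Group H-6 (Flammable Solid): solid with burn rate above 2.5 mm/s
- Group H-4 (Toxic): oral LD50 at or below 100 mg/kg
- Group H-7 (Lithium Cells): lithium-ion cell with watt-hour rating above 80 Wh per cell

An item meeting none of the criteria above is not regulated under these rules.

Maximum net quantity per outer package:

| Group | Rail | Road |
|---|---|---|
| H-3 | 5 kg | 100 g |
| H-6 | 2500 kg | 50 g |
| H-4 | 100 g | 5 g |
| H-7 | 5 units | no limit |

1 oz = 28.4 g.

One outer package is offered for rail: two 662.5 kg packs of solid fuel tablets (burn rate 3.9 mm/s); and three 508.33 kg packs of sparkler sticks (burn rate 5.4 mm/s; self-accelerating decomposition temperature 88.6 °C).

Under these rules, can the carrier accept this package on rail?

Burn rate 3.9 mm/s meets the Group H-6 criterion (Flammable Solid), so the solid fuel tablets are Group H-6.
Burn rate 5.4 mm/s meets the Group H-6 criterion (Flammable Solid), so the sparkler sticks are Group H-6.
Total Group H-6: (two 662.5 kg packs = 1325 kg) + (three 508.33 kg packs = 1524.99 kg) = 2849.99 kg.
That exceeds the Group H-6 rail limit of 2500 kg.

No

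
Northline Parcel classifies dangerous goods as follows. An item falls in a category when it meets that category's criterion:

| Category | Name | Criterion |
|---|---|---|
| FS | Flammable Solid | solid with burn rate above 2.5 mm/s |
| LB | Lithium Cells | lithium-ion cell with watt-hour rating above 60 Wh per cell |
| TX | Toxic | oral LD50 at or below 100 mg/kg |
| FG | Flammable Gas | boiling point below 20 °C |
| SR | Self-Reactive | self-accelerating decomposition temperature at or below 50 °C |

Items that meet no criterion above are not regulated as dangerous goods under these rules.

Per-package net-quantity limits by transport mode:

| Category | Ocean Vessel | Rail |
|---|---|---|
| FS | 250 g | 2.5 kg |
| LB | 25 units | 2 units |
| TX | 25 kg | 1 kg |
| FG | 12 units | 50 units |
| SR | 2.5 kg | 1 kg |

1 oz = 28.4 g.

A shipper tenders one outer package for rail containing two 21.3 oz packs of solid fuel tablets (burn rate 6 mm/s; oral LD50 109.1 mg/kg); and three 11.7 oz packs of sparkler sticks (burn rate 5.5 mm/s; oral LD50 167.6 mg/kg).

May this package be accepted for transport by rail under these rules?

Solid fuel tablets: burn rate 6 mm/s > 2.5 mm/s → Category FS (Flammable Solid).
With burn rate 5.5 mm/s (> 2.5 mm/s), the sparkler sticks fall in Category FS.
Category FS net quantity: (two 21.3 oz packs = 1209.84 g) + (three 11.7 oz packs = 996.84 g) = 2206.68 g.
2206.68 g is within the rail limit of 2.5 kg for Category FS.

Yes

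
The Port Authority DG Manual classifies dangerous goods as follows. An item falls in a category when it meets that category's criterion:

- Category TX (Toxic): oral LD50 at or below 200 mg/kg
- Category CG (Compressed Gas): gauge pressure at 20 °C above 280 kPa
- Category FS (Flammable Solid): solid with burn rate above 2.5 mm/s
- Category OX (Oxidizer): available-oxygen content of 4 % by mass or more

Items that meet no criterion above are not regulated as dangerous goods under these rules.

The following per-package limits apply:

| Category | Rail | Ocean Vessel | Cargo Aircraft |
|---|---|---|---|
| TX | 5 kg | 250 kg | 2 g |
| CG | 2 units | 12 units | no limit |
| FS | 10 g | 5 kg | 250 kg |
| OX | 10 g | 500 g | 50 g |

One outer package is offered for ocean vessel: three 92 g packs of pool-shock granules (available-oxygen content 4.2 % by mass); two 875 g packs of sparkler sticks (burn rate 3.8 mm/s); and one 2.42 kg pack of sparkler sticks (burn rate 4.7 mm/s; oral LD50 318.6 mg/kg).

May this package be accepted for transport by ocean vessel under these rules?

Yes

Available-oxygen content 4.2 % by mass meets the Category OX criterion (Oxidizer), so the pool-shock granules are Category OX.
Sparkler sticks: burn rate 3.8 mm/s > 2.5 mm/s → Category FS (Flammable Solid).
With burn rate 4.7 mm/s (> 2.5 mm/s), the sparkler sticks fall in Category FS.
Category FS net quantity: (two 875 g packs = 1.75 kg) + 2.42 kg = 4.17 kg.
4.17 kg ≤ 5 kg (ocean vessel limit, Category FS) — within limit.
Category OX quantity: three 92 g packs = 276 g.
276 g ≤ 500 g (ocean vessel limit, Category OX) — within limit.
Every hazard category is within its ocean vessel limit and no segregation rule is violated.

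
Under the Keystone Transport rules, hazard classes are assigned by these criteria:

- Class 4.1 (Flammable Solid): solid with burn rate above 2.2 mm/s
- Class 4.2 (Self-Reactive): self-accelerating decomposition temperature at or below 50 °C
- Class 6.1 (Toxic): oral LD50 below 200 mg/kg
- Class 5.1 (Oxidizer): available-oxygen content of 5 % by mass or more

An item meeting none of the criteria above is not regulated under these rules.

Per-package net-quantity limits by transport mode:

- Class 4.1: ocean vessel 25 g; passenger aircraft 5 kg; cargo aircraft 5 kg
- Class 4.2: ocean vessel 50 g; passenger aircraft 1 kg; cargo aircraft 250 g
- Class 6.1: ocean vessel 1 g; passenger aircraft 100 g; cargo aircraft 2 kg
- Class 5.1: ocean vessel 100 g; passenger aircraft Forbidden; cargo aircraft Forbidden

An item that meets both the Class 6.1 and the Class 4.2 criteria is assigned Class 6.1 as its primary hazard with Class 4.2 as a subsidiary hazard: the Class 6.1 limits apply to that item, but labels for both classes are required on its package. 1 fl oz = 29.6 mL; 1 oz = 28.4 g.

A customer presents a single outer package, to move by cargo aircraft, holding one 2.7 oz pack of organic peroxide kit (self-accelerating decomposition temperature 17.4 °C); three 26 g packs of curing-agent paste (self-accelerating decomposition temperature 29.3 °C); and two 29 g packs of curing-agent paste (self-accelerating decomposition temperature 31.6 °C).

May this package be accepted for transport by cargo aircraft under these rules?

The organic peroxide kit has self-accelerating decomposition temperature 17.4 °C, which is ≤ 50 °C, so it is Class 4.2 (Self-Reactive).
With self-accelerating decomposition temperature 29.3 °C (≤ 50 °C), the curing-agent paste falls in Class 4.2.
Curing-agent paste: self-accelerating decomposition temperature 31.6 °C ≤ 50 °C → Class 4.2 (Self-Reactive).
Class 4.2 net quantity: (one 2.7 oz pack = 76.68 g) + (three 26 g packs = 78 g) + (two 29 g packs = 58 g) = 212.68 g.
212.68 g is within the cargo aircraft limit of 250 g for Class 4.2.

Yes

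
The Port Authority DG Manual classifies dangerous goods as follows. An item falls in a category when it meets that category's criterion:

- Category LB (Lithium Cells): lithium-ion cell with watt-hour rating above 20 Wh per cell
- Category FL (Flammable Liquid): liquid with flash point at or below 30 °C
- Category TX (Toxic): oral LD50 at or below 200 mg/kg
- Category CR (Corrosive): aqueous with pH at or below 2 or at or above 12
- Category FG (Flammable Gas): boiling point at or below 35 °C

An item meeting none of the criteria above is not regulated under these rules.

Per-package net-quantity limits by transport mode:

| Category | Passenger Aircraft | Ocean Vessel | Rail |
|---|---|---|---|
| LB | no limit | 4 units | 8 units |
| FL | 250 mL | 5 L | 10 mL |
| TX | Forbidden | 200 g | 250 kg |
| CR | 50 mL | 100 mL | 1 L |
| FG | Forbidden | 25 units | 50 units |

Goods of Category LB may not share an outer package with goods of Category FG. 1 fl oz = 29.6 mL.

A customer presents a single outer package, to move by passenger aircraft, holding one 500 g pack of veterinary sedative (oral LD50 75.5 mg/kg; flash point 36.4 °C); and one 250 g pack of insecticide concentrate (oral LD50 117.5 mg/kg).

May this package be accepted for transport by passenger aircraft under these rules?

No

Oral LD50 75.5 mg/kg meets the Category TX criterion (Toxic), so the veterinary sedative is Category TX.
Oral LD50 117.5 mg/kg meets the Category TX criterion (Toxic), so the insecticide concentrate is Category TX.
Total Category TX: 500 g + 250 g = 750 g.
Category TX is Forbidden by passenger aircraft.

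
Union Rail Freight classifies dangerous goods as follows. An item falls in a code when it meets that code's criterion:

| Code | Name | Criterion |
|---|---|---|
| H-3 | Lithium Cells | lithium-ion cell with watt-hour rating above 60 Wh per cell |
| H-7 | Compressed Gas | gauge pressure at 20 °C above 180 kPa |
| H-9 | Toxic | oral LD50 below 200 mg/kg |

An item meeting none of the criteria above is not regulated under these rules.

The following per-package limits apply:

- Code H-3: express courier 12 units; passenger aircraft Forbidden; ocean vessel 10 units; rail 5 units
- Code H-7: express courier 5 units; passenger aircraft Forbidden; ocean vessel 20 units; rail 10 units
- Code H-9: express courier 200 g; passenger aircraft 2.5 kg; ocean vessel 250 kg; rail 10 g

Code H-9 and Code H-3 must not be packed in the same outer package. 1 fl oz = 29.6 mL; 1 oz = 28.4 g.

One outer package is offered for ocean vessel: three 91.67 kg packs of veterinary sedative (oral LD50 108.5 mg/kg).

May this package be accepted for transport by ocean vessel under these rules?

No

Veterinary sedative: oral LD50 108.5 mg/kg < 200 mg/kg → Code H-9 (Toxic).
Code H-9 quantity: three 91.67 kg packs = 275.01 kg.
275.01 kg exceeds the ocean vessel limit of 250 kg for Code H-9.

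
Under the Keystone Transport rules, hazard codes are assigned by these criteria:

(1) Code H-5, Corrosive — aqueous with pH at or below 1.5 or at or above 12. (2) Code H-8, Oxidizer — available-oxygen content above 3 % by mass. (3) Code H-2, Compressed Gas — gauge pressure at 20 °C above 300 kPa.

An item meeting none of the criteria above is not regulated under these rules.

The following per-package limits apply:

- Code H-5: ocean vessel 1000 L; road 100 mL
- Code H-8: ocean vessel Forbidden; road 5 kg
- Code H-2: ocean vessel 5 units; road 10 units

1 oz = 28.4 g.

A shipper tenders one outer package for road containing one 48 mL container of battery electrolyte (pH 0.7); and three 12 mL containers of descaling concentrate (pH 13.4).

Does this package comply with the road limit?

Battery electrolyte: pH 0.7 ≤ 1.5 → Code H-5 (Corrosive).
With pH 13.4 (≥ 12), the descaling concentrate falls in Code H-5.
Code H-5 net quantity: 48 mL + (three 12 mL containers = 36 mL) = 84 mL.
84 mL ≤ 100 mL (road limit, Code H-5) — within limit.

Yes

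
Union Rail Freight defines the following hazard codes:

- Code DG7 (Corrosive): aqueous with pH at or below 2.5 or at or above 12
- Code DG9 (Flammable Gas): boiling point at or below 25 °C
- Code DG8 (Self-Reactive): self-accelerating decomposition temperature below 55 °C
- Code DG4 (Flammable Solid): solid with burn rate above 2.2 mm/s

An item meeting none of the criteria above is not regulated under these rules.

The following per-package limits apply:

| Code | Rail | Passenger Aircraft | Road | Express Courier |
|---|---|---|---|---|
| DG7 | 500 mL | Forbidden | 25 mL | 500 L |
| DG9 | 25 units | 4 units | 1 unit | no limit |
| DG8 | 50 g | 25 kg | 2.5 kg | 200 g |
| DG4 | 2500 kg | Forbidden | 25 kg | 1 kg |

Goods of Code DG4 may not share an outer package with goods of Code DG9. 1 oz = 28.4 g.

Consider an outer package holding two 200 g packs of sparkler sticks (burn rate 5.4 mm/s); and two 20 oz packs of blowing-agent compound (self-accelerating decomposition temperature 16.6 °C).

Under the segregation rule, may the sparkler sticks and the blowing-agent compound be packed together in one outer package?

With burn rate 5.4 mm/s (> 2.2 mm/s), the sparkler sticks fall in Code DG4.
Self-accelerating decomposition temperature 16.6 °C meets the Code DG8 criterion (Self-Reactive), so the blowing-agent compound is Code DG8.
No segregation rule bars Code DG4 with Code DG8.

Yes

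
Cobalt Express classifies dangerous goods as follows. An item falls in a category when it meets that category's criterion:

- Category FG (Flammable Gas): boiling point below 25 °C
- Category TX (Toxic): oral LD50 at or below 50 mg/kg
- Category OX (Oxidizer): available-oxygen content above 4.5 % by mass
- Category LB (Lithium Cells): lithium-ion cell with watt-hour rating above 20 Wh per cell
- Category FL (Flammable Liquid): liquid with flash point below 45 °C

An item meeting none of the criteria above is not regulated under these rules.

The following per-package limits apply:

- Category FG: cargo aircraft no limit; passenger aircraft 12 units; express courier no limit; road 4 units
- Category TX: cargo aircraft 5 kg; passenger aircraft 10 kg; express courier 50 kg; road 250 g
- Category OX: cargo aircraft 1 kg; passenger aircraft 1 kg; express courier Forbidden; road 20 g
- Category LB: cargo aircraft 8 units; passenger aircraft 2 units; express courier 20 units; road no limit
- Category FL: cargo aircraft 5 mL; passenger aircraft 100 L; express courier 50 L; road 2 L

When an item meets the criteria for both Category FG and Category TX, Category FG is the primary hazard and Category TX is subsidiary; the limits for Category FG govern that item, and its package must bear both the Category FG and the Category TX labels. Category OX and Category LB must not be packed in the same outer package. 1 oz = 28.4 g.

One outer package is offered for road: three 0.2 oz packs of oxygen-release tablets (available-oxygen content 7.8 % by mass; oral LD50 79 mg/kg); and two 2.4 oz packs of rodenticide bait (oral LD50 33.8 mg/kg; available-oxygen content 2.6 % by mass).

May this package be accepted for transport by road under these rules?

The oxygen-release tablets have available-oxygen content 7.8 % by mass, which is > 4.5 % by mass, so they are Category OX (Oxidizer).
Oral LD50 33.8 mg/kg meets the Category TX criterion (Toxic), so the rodenticide bait is Category TX.
Category OX quantity: three 0.2 oz packs = 17.04 g.
17.04 g ≤ 20 g (road limit, Category OX) — within limit.
Category TX quantity: two 2.4 oz packs = 136.32 g.
136.32 g is within the road limit of 250 g for Category TX.
The segregation rule (Category OX with Category LB) does not apply to Category OX with Category TX.
Every hazard category is within its road limit and no segregation rule is violated.

Yes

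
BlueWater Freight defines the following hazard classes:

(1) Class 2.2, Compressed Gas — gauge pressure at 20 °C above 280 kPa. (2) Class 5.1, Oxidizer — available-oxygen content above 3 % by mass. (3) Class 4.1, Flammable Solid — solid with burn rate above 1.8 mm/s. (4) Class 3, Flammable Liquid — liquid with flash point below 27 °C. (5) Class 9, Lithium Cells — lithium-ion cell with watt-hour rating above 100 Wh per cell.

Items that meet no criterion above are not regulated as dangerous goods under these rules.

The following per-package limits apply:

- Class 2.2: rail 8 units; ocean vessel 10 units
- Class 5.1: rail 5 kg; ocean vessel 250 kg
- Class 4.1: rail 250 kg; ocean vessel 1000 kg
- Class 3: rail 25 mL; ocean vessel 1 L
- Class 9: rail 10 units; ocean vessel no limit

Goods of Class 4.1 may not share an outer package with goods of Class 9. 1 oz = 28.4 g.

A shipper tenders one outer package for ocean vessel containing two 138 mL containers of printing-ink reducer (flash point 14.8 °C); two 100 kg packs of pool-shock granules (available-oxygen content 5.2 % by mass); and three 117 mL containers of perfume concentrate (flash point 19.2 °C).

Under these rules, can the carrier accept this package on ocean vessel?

Yes

With flash point 14.8 °C (< 27 °C), the printing-ink reducer falls in Class 3.
The pool-shock granules have available-oxygen content 5.2 % by mass, which is > 3 % by mass, so they are Class 5.1 (Oxidizer).
With flash point 19.2 °C (< 27 °C), the perfume concentrate falls in Class 3.
Total Class 3: (two 138 mL containers = 276 mL) + (three 117 mL containers = 351 mL) = 627 mL.
That is within the Class 3 ocean vessel limit of 1 L.
Class 5.1 quantity: two 100 kg packs = 200 kg.
That is within the Class 5.1 ocean vessel limit of 250 kg.
The segregation rule (Class 4.1 with Class 9) does not apply to Class 3 with Class 5.1.
Every hazard class is within its ocean vessel limit and no segregation rule is violated.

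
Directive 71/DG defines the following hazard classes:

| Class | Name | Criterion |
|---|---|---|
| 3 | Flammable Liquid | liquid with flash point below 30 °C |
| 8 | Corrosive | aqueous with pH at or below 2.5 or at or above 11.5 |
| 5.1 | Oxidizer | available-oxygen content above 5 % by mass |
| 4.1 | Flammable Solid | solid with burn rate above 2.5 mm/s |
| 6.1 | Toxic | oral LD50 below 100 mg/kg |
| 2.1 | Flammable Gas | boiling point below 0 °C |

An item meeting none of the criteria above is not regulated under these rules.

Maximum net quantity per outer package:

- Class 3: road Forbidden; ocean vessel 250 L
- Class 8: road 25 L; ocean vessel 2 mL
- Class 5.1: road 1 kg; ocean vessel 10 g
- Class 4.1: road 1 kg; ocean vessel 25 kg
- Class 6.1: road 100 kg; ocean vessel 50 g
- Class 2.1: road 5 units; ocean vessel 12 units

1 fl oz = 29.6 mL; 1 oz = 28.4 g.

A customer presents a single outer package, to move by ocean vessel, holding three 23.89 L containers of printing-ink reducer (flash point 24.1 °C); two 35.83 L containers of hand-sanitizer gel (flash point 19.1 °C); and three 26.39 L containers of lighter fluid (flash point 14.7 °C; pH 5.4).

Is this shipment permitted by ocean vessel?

Yes

Flash point 24.1 °C meets the Class 3 criterion (Flammable Liquid), so the printing-ink reducer is Class 3.
With flash point 19.1 °C (< 30 °C), the hand-sanitizer gel falls in Class 3.
With flash point 14.7 °C (< 30 °C), the lighter fluid falls in Class 3.
Total Class 3: (three 23.89 L containers = 71.67 L) + (two 35.83 L containers = 71.66 L) + (three 26.39 L containers = 79.17 L) = 222.5 L.
222.5 L is within the ocean vessel limit of 250 L for Class 3.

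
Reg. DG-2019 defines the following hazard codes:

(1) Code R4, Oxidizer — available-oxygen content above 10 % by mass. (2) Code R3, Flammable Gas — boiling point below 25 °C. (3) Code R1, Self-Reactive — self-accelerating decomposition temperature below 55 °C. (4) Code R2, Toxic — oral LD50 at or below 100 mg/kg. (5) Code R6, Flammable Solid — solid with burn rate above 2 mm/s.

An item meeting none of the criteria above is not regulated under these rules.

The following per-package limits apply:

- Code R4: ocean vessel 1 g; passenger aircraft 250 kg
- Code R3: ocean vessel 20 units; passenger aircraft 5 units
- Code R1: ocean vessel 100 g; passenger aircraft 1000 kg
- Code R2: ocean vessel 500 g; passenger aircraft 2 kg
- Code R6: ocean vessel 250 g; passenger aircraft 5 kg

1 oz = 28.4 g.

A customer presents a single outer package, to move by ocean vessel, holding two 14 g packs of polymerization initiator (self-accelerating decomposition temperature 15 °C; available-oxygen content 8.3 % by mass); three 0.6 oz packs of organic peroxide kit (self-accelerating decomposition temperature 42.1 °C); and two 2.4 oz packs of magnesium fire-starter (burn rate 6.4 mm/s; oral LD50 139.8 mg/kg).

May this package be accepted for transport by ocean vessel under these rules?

Yes

Polymerization initiator: self-accelerating decomposition temperature 15 °C < 55 °C → Code R1 (Self-Reactive).
With self-accelerating decomposition temperature 42.1 °C (< 55 °C), the organic peroxide kit falls in Code R1.
With burn rate 6.4 mm/s (> 2 mm/s), the magnesium fire-starter falls in Code R6.
Total Code R1: (two 14 g packs = 28 g) + (three 0.6 oz packs = 51.12 g) = 79.12 g.
That is within the Code R1 ocean vessel limit of 100 g.
Code R6 quantity: two 2.4 oz packs = 136.32 g.
136.32 g is within the ocean vessel limit of 250 g for Code R6.
Every hazard code is within its ocean vessel limit and no segregation rule is violated.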